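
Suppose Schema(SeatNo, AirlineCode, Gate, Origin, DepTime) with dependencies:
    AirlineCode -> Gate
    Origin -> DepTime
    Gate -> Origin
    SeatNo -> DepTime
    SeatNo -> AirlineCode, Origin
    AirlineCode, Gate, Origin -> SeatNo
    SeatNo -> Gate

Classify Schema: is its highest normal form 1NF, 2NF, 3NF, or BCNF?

2NF

Candidate keys: {AirlineCode}, {SeatNo}. Prime attributes: {AirlineCode, SeatNo}.
Origin -> DepTime: {Origin}⁺ = {DepTime, Origin}, which is not all of the attributes, so the left side is not a superkey — BCNF is violated.
Origin -> DepTime determines the non-prime attribute {DepTime} from a non-superkey — 3NF is violated.
With only single-attribute keys there can be no partial dependency, so 2NF holds.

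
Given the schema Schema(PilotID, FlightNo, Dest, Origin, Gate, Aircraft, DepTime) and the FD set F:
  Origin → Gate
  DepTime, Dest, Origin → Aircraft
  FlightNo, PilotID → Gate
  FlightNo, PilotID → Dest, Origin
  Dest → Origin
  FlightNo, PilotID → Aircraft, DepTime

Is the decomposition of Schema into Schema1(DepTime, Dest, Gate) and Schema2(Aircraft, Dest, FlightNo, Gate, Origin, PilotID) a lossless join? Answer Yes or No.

No

Common attributes: {Dest, Gate}; their closure is {Dest, Gate, Origin}.
The closure covers neither Schema1 nor Schema2 entirely; the join is not lossless.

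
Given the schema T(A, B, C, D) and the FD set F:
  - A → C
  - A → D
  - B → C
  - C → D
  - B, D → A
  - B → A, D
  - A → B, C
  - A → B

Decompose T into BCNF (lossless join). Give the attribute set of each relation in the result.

Candidate keys of the original relation: {A}, {B}.
Within {A, B, C, D}: {C}⁺ ∩ {A, B, C, D} = {C, D}, not the whole set, so C → D violates BCNF; decompose into {C, D} and {A, B, C}.
{C, D} has no BCNF violation.
{A, B, C} has no BCNF violation.

{A, B, C}; {C, D}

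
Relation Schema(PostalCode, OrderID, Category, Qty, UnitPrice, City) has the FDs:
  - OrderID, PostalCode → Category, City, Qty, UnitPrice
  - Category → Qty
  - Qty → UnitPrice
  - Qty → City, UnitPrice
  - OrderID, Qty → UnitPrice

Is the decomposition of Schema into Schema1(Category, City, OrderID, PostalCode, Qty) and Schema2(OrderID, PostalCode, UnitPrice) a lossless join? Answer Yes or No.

Schema1 ∩ Schema2 = {OrderID, PostalCode}; its closure under F is {Category, City, OrderID, PostalCode, Qty, UnitPrice}.
Schema1 is contained in that closure, so Schema1 ∩ Schema2 → Schema1 holds and the join is lossless.

Yes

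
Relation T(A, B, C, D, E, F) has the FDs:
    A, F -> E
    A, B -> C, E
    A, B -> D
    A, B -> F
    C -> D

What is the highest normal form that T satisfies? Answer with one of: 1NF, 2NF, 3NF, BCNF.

2NF

Candidate key: {A, B}. Prime attributes: {A, B}.
A, F -> E breaks BCNF: {A, F}⁺ = {A, E, F}, so {A, F} is not a superkey.
A, F -> E determines the non-prime attribute {E} from a non-superkey — 3NF is violated.
No non-prime attribute depends on a proper subset of any candidate key, so 2NF holds.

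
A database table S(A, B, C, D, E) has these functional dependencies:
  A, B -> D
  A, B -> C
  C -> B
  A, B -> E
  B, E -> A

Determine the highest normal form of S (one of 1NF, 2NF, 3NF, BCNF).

Candidate keys: {A, B}, {A, C}, {B, E}, {C, E}. Prime attributes: {A, B, C, E}.
C -> B: {C}⁺ = {B, C}, which is not all of the attributes, so the left side is not a superkey — BCNF is violated.
Its right-hand attributes {B} are all prime, as are those of every other non-superkey FD — the relation is in 3NF.

3NF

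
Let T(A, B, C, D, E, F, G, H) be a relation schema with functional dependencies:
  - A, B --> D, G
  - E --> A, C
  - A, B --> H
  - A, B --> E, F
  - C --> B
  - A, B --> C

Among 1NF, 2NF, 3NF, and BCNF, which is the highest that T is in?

Candidate keys: {A, B}, {A, C}, {E}. Prime attributes: {A, B, C, E}.
C --> B breaks BCNF: {C}⁺ = {B, C}, so {C} is not a superkey.
Since {B} ⊆ prime attributes and every other non-superkey FD also has a prime right side, the schema is in 3NF.

3NF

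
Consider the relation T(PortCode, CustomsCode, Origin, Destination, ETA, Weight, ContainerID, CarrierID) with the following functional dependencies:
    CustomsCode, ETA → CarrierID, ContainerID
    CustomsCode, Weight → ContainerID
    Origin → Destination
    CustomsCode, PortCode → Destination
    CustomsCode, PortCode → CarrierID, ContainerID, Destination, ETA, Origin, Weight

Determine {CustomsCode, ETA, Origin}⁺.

{CarrierID, ContainerID, CustomsCode, Destination, ETA, Origin}

Start with {CustomsCode, ETA, Origin}.
CustomsCode, ETA → CarrierID, ContainerID applies; add {CarrierID, ContainerID} → now {CarrierID, ContainerID, CustomsCode, ETA, Origin}.
Origin → Destination applies; add {Destination} → now {CarrierID, ContainerID, CustomsCode, Destination, ETA, Origin}.
No further FD applies.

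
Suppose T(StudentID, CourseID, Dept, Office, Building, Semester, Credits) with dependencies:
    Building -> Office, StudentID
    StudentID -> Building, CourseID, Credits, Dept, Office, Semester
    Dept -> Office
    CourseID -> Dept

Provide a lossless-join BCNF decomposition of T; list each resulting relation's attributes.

{Building, CourseID, Credits, Semester, StudentID}; {CourseID, Dept}; {Dept, Office}

Candidate keys of the original relation: {Building}, {StudentID}.
In {Building, CourseID, Credits, Dept, Office, Semester, StudentID}, {Dept} is not a superkey ({Dept}⁺ restricted to this set is {Dept, Office}), so split on Dept -> Office into {Dept, Office} and {Building, CourseID, Credits, Dept, Semester, StudentID}.
{Dept, Office} is in BCNF.
In {Building, CourseID, Credits, Dept, Semester, StudentID}, {CourseID} is not a superkey ({CourseID}⁺ restricted to this set is {CourseID, Dept}), so split on CourseID -> Dept into {CourseID, Dept} and {Building, CourseID, Credits, Semester, StudentID}.
{CourseID, Dept} is in BCNF.
{Building, CourseID, Credits, Semester, StudentID} is in BCNF.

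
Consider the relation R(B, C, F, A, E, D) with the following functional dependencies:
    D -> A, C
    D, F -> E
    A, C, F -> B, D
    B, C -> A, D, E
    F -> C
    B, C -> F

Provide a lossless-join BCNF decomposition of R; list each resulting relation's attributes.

Candidate keys of the original relation: {A, F}, {B, C}, {B, D}, {B, F}, {D, F}.
In {A, B, C, D, E, F}, {D} is not a superkey ({D}⁺ restricted to this set is {A, C, D}), so split on D -> A, C into {A, C, D} and {B, D, E, F}.
{A, C, D} has no BCNF violation.
{B, D, E, F} has no BCNF violation.

{A, C, D}; {B, D, E, F}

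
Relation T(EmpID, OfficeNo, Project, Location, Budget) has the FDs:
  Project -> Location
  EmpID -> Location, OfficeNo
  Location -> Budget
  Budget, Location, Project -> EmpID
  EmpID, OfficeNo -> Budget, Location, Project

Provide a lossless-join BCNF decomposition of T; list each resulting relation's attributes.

{Budget, Location}; {EmpID, Location, OfficeNo, Project}

Candidate keys of the original relation: {EmpID}, {Project}.
Within {Budget, EmpID, Location, OfficeNo, Project}: {Location}⁺ ∩ {Budget, EmpID, Location, OfficeNo, Project} = {Budget, Location}, not the whole set, so Location -> Budget violates BCNF; decompose into {Budget, Location} and {EmpID, Location, OfficeNo, Project}.
{Budget, Location}: every determinant is a superkey — BCNF.
{EmpID, Location, OfficeNo, Project}: every determinant is a superkey — BCNF.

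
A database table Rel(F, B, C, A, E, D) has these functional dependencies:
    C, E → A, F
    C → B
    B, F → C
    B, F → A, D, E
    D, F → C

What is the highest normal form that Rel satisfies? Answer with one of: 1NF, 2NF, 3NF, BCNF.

Candidate keys: {B, F}, {C, E}, {C, F}, {D, F}. Prime attributes: {B, C, D, E, F}.
C → B breaks BCNF: {C}⁺ = {B, C}, so {C} is not a superkey.
Its right-hand attributes {B} are all prime, as are those of every other non-superkey FD — the relation is in 3NF.

3NF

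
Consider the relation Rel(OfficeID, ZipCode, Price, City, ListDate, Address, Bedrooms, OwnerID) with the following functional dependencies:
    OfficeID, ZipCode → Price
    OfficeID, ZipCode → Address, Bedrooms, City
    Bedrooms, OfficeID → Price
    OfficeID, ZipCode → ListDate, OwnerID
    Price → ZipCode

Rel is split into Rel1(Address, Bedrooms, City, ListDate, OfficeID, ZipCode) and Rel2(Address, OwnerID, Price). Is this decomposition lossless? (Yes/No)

Common attributes: {Address}; their closure is {Address}.
The closure covers neither Rel1 nor Rel2 entirely; the join is not lossless.

No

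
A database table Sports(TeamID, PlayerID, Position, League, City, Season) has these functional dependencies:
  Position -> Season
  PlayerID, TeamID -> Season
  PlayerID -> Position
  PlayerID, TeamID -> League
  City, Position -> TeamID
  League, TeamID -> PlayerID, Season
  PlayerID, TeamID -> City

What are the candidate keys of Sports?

{City, League, Position}, {City, PlayerID}, {League, TeamID}, {PlayerID, TeamID}

{City, PlayerID}⁺ = {City, League, PlayerID, Position, Season, TeamID} — all of the relation — so {City, PlayerID} is a candidate key.
{League, TeamID}⁺ = {City, League, PlayerID, Position, Season, TeamID} — all of the relation — so {League, TeamID} is a candidate key.
{PlayerID, TeamID}⁺ = {City, League, PlayerID, Position, Season, TeamID} — all of the relation — so {PlayerID, TeamID} is a candidate key.
{City, League, Position}⁺ = {City, League, PlayerID, Position, Season, TeamID} — all of the relation — so {City, League, Position} is a candidate key.
These are minimal and exhaustive — every other superkey contains one of them.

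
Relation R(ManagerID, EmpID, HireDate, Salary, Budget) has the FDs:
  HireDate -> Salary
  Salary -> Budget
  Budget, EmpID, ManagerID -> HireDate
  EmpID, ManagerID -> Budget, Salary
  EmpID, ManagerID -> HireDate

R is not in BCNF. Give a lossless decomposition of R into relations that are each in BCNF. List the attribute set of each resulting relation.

{Budget, Salary}; {EmpID, HireDate, ManagerID}; {HireDate, Salary}

Candidate key of the original relation: {EmpID, ManagerID}.
{Budget, EmpID, HireDate, ManagerID, Salary}: {HireDate} determines {Budget, HireDate, Salary} here but is not a superkey — split on HireDate -> Budget, Salary, giving {Budget, HireDate, Salary} and {EmpID, HireDate, ManagerID}.
{Budget, HireDate, Salary}: {Salary} determines {Budget, Salary} here but is not a superkey — split on Salary -> Budget, giving {Budget, Salary} and {HireDate, Salary}.
{Budget, Salary}: every determinant is a superkey — BCNF.
{HireDate, Salary}: every determinant is a superkey — BCNF.
{EmpID, HireDate, ManagerID}: every determinant is a superkey — BCNF.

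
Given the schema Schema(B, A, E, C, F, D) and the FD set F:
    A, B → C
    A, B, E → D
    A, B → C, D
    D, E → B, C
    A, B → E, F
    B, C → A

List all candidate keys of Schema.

{A, B}⁺ = {A, B, C, D, E, F}, which is every attribute, so {A, B} is a candidate key.
{B, C}⁺ = {A, B, C, D, E, F}, which is every attribute, so {B, C} is a candidate key.
{D, E}⁺ = {A, B, C, D, E, F}, which is every attribute, so {D, E} is a candidate key.
Any other superkey properly contains one of these, so there are no further candidate keys.

{A, B}, {B, C}, {D, E}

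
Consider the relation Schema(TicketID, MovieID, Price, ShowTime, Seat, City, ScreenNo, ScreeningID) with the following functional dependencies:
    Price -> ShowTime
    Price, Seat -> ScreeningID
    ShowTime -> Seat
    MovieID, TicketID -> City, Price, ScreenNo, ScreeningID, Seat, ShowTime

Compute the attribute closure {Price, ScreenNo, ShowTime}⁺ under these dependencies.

Start with {Price, ScreenNo, ShowTime}.
ShowTime -> Seat applies; add {Seat} → now {Price, ScreenNo, Seat, ShowTime}.
Price, Seat -> ScreeningID applies; add {ScreeningID} → now {Price, ScreenNo, ScreeningID, Seat, ShowTime}.
No further FD applies.

{Price, ScreenNo, ScreeningID, Seat, ShowTime}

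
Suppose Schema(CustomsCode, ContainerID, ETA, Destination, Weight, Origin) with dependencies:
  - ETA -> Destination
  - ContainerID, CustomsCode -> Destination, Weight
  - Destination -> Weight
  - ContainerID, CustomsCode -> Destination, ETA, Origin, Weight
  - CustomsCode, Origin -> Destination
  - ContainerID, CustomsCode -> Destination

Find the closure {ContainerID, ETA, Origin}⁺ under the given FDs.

{ContainerID, Destination, ETA, Origin, Weight}

Start with {ContainerID, ETA, Origin}.
ETA -> Destination applies; add {Destination} → now {ContainerID, Destination, ETA, Origin}.
Destination -> Weight applies; add {Weight} → now {ContainerID, Destination, ETA, Origin, Weight}.
No further FD applies.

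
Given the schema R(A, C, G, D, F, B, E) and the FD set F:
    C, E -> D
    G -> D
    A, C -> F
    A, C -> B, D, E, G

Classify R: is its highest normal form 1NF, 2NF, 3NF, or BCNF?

Candidate key: {A, C}. Prime attributes: {A, C}.
C, E -> D: {C, E}⁺ = {C, D, E}, which is not all of the attributes, so the left side is not a superkey — BCNF is violated.
Because {D} is non-prime and the left side of C, E -> D is not a superkey, the relation is not in 3NF.
No non-prime attribute depends on a proper subset of any candidate key, so 2NF holds.

2NF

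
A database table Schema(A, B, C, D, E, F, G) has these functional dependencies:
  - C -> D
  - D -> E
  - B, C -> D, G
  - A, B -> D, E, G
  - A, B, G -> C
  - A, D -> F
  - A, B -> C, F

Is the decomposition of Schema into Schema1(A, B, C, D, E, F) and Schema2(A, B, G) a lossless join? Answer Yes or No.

Yes

Common attributes: {A, B}; their closure is {A, B, C, D, E, F, G}.
Schema1 is contained in that closure, so Schema1 ∩ Schema2 -> Schema1 holds and the join is lossless.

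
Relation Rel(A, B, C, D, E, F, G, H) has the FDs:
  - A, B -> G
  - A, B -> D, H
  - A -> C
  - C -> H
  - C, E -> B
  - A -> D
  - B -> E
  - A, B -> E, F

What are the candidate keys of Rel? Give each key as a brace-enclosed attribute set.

Attributes never on any right-hand side: {A} — every candidate key must contain it.
{A, B}⁺ = {A, B, C, D, E, F, G, H}, which is every attribute, so {A, B} is a candidate key.
{A, E}⁺ = {A, B, C, D, E, F, G, H}, which is every attribute, so {A, E} is a candidate key.
These are minimal and exhaustive — every other superkey contains one of them.

{A, B}, {A, E}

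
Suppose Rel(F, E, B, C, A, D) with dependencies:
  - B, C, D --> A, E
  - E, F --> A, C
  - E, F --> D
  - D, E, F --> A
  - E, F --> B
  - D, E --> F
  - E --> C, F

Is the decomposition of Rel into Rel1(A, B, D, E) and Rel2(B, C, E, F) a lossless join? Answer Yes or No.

Rel1 ∩ Rel2 = {B, E}; its closure under F is {A, B, C, D, E, F}.
Rel1 is contained in that closure, so Rel1 ∩ Rel2 --> Rel1 holds and the join is lossless.

Yes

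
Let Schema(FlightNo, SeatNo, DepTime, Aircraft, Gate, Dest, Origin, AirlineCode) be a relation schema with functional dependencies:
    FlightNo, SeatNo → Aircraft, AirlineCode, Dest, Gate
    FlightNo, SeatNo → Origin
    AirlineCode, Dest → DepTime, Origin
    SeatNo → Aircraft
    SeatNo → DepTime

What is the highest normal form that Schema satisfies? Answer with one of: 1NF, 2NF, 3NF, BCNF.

1NF

Candidate key: {FlightNo, SeatNo}. Prime attributes: {FlightNo, SeatNo}.
AirlineCode, Dest → DepTime, Origin: {AirlineCode, Dest}⁺ = {AirlineCode, DepTime, Dest, Origin}, which is not all of the attributes, so the left side is not a superkey — BCNF is violated.
Because {DepTime, Origin} are non-prime and the left side of AirlineCode, Dest → DepTime, Origin is not a superkey, the relation is not in 3NF.
Since {SeatNo} ⊂ {FlightNo, SeatNo} and {SeatNo}⁺ ⊇ {Aircraft, DepTime} with {Aircraft, DepTime} non-prime, there is a partial dependency; 2NF fails.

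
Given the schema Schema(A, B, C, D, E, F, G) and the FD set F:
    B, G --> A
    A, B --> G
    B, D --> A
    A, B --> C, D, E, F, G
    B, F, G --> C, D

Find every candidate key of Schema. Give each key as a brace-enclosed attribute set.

{A, B}, {B, D}, {B, G}

Attributes never on any right-hand side: {B} — every candidate key must contain it.
{A, B} is a candidate key since {A, B}⁺ = {A, B, C, D, E, F, G} covers every attribute.
{B, D} is a candidate key since {B, D}⁺ = {A, B, C, D, E, F, G} covers every attribute.
{B, G} is a candidate key since {B, G}⁺ = {A, B, C, D, E, F, G} covers every attribute.
Any other superkey properly contains one of these, so there are no further candidate keys.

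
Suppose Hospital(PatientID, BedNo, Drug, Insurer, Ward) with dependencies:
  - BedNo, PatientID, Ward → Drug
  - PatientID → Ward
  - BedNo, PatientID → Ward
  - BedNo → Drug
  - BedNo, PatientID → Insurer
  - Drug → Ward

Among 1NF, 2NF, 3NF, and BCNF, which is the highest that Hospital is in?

Candidate key: {BedNo, PatientID}. Prime attributes: {BedNo, PatientID}.
For PatientID → Ward we have {PatientID}⁺ = {PatientID, Ward}; {PatientID} is not a superkey, so BCNF fails.
PatientID → Ward has non-prime {Ward} on the right and a non-superkey on the left, so 3NF fails.
The proper key subset {BedNo} of {BedNo, PatientID} determines non-prime {Drug, Ward}, so the relation is not even in 2NF.

1NF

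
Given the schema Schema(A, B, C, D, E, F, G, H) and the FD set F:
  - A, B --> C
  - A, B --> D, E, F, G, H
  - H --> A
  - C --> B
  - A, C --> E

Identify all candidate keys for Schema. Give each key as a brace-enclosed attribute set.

{A, B}, {A, C}, {B, H}, {C, H}

{A, B}⁺ = {A, B, C, D, E, F, G, H} — all of the relation — so {A, B} is a candidate key.
{A, C}⁺ = {A, B, C, D, E, F, G, H} — all of the relation — so {A, C} is a candidate key.
{B, H}⁺ = {A, B, C, D, E, F, G, H} — all of the relation — so {B, H} is a candidate key.
{C, H}⁺ = {A, B, C, D, E, F, G, H} — all of the relation — so {C, H} is a candidate key.
Any other superkey properly contains one of these, so there are no further candidate keys.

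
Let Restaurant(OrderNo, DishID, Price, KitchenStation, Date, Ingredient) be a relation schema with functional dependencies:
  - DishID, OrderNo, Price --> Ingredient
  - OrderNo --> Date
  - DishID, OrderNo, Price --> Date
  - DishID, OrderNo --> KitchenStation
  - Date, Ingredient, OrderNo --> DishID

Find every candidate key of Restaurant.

Attributes never on any right-hand side: {OrderNo, Price} — every candidate key must contain all of them.
{DishID, OrderNo, Price}⁺ = {Date, DishID, Ingredient, KitchenStation, OrderNo, Price} — all of the relation — so {DishID, OrderNo, Price} is a candidate key.
{Ingredient, OrderNo, Price}⁺ = {Date, DishID, Ingredient, KitchenStation, OrderNo, Price} — all of the relation — so {Ingredient, OrderNo, Price} is a candidate key.
Any other superkey properly contains one of these, so there are no further candidate keys.

{DishID, OrderNo, Price}, {Ingredient, OrderNo, Price}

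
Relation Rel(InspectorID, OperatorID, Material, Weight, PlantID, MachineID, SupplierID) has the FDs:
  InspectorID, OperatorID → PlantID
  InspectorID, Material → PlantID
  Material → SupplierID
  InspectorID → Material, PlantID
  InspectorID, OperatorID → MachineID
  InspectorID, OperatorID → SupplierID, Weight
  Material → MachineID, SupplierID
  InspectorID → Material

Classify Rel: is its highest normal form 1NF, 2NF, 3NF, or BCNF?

Candidate key: {InspectorID, OperatorID}. Prime attributes: {InspectorID, OperatorID}.
InspectorID, Material → PlantID breaks BCNF: {InspectorID, Material}⁺ = {InspectorID, MachineID, Material, PlantID, SupplierID}, so {InspectorID, Material} is not a superkey.
InspectorID, Material → PlantID determines the non-prime attribute {PlantID} from a non-superkey — 3NF is violated.
{InspectorID} is a proper subset of the key {InspectorID, OperatorID}, and {InspectorID}⁺ contains the non-prime attributes {MachineID, Material, PlantID, SupplierID} — a partial dependency, so 2NF is violated.

1NF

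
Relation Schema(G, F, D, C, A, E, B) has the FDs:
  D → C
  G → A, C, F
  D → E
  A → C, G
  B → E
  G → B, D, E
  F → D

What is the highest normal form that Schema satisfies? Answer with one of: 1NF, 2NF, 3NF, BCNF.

Candidate keys: {A}, {G}. Prime attributes: {A, G}.
D → C breaks BCNF: {D}⁺ = {C, D, E}, so {D} is not a superkey.
D → C has non-prime {C} on the right and a non-superkey on the left, so 3NF fails.
With only single-attribute keys there can be no partial dependency, so 2NF holds.

2NF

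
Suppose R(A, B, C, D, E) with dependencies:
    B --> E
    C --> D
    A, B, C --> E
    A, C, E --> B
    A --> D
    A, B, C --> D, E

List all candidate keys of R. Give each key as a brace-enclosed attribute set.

No FD produces {A, C}, so they must be in every candidate key.
Closure of {A, B, C} is {A, B, C, D, E}, the whole schema; {A, B, C} is a candidate key.
Closure of {A, C, E} is {A, B, C, D, E}, the whole schema; {A, C, E} is a candidate key.
Any other superkey properly contains one of these, so there are no further candidate keys.

{A, B, C}, {A, C, E}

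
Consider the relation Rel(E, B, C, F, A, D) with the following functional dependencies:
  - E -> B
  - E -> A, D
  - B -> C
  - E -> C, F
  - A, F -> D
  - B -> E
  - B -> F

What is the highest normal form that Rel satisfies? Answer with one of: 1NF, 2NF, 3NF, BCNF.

2NF

Candidate keys: {B}, {E}. Prime attributes: {B, E}.
For A, F -> D we have {A, F}⁺ = {A, D, F}; {A, F} is not a superkey, so BCNF fails.
Because {D} is non-prime and the left side of A, F -> D is not a superkey, the relation is not in 3NF.
Every candidate key is a single attribute, so no partial dependency is possible; 2NF holds.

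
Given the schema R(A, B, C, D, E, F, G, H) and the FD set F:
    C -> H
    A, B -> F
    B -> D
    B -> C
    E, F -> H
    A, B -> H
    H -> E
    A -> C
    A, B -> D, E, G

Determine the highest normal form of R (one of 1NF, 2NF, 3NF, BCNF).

Candidate key: {A, B}. Prime attributes: {A, B}.
C -> H breaks BCNF: {C}⁺ = {C, E, H}, so {C} is not a superkey.
C -> H has non-prime {H} on the right and a non-superkey on the left, so 3NF fails.
Since {A} ⊂ {A, B} and {A}⁺ ⊇ {C, E, H} with {C, E, H} non-prime, there is a partial dependency; 2NF fails.

1NF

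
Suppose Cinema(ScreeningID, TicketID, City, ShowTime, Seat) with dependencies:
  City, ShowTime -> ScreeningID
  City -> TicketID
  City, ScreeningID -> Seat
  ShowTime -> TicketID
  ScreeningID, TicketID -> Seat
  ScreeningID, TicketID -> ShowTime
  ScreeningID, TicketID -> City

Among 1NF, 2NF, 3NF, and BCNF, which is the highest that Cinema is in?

Candidate keys: {City, ScreeningID}, {City, ShowTime}, {ScreeningID, ShowTime}, {ScreeningID, TicketID}. Prime attributes: {City, ScreeningID, ShowTime, TicketID}.
For City -> TicketID we have {City}⁺ = {City, TicketID}; {City} is not a superkey, so BCNF fails.
Since {TicketID} ⊆ prime attributes and every other non-superkey FD also has a prime right side, the schema is in 3NF.

3NF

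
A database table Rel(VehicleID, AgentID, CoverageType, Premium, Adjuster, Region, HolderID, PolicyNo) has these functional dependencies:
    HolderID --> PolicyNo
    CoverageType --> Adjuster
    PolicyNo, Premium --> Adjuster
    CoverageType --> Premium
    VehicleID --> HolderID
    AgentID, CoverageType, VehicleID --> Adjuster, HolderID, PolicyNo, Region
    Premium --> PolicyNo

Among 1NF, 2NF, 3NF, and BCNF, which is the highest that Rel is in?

Candidate key: {AgentID, CoverageType, VehicleID}. Prime attributes: {AgentID, CoverageType, VehicleID}.
HolderID --> PolicyNo breaks BCNF: {HolderID}⁺ = {HolderID, PolicyNo}, so {HolderID} is not a superkey.
Because {PolicyNo} is non-prime and the left side of HolderID --> PolicyNo is not a superkey, the relation is not in 3NF.
The proper key subset {CoverageType} of {AgentID, CoverageType, VehicleID} determines non-prime {Adjuster, PolicyNo, Premium}, so the relation is not even in 2NF.

1NF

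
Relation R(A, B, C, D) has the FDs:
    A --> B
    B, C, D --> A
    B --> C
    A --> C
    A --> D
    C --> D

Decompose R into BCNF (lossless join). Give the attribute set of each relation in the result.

{A, B, C}; {C, D}

Candidate keys of the original relation: {A}, {B}.
In {A, B, C, D}, {C} is not a superkey ({C}⁺ restricted to this set is {C, D}), so split on C --> D into {C, D} and {A, B, C}.
{C, D} has no BCNF violation.
{A, B, C} has no BCNF violation.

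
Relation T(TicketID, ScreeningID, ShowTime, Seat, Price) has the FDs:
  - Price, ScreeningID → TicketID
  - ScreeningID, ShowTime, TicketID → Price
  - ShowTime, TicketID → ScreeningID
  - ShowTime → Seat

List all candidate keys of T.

No FD produces {ShowTime}, so it must be in every candidate key.
{ShowTime, TicketID} is a candidate key since {ShowTime, TicketID}⁺ = {Price, ScreeningID, Seat, ShowTime, TicketID} covers every attribute.
{Price, ScreeningID, ShowTime} is a candidate key since {Price, ScreeningID, ShowTime}⁺ = {Price, ScreeningID, Seat, ShowTime, TicketID} covers every attribute.
No proper subset of any of these is a key, and no other minimal superkey exists.

{Price, ScreeningID, ShowTime}, {ShowTime, TicketID}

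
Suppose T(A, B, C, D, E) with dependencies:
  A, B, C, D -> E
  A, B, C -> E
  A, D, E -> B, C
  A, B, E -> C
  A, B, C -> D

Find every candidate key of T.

{A} never appears on the right of any FD, so every key must include it.
Closure of {A, B, C} is {A, B, C, D, E}, the whole schema; {A, B, C} is a candidate key.
Closure of {A, B, E} is {A, B, C, D, E}, the whole schema; {A, B, E} is a candidate key.
Closure of {A, D, E} is {A, B, C, D, E}, the whole schema; {A, D, E} is a candidate key.
Any other superkey properly contains one of these, so there are no further candidate keys.

{A, B, C}, {A, B, E}, {A, D, E}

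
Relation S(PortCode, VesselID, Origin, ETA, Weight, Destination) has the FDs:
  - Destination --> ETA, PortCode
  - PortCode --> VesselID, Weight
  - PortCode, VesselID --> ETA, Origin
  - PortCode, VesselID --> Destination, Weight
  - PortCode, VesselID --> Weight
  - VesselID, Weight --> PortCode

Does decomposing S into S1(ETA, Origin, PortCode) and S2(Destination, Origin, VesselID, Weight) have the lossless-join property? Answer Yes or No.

No

Common attributes: {Origin}; their closure is {Origin}.
The closure covers neither S1 nor S2 entirely; the join is not lossless.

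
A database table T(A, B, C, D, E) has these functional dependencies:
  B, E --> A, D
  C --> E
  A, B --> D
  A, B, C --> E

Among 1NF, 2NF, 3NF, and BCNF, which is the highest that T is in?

Candidate key: {B, C}. Prime attributes: {B, C}.
B, E --> A, D breaks BCNF: {B, E}⁺ = {A, B, D, E}, so {B, E} is not a superkey.
B, E --> A, D determines the non-prime attributes {A, D} from a non-superkey — 3NF is violated.
Since {C} ⊂ {B, C} and {C}⁺ ⊇ {E} with {E} non-prime, there is a partial dependency; 2NF fails.

1NF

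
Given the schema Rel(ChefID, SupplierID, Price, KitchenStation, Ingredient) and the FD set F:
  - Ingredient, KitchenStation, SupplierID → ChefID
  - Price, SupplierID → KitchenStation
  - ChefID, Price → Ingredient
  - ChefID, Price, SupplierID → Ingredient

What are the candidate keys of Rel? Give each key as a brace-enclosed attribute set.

Attributes never on any right-hand side: {Price, SupplierID} — every candidate key must contain all of them.
{ChefID, Price, SupplierID}⁺ = {ChefID, Ingredient, KitchenStation, Price, SupplierID} — all of the relation — so {ChefID, Price, SupplierID} is a candidate key.
{Ingredient, Price, SupplierID}⁺ = {ChefID, Ingredient, KitchenStation, Price, SupplierID} — all of the relation — so {Ingredient, Price, SupplierID} is a candidate key.
Any other superkey properly contains one of these, so there are no further candidate keys.

{ChefID, Price, SupplierID}, {Ingredient, Price, SupplierID}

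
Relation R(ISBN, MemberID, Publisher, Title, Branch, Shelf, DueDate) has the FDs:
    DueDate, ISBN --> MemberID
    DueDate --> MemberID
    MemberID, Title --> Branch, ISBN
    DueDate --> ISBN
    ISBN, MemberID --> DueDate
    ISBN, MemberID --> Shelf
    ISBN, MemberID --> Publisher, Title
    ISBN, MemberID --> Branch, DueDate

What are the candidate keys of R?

{DueDate} is a candidate key since {DueDate}⁺ = {Branch, DueDate, ISBN, MemberID, Publisher, Shelf, Title} covers every attribute.
{ISBN, MemberID} is a candidate key since {ISBN, MemberID}⁺ = {Branch, DueDate, ISBN, MemberID, Publisher, Shelf, Title} covers every attribute.
{MemberID, Title} is a candidate key since {MemberID, Title}⁺ = {Branch, DueDate, ISBN, MemberID, Publisher, Shelf, Title} covers every attribute.
These are minimal and exhaustive — every other superkey contains one of them.

{DueDate}, {ISBN, MemberID}, {MemberID, Title}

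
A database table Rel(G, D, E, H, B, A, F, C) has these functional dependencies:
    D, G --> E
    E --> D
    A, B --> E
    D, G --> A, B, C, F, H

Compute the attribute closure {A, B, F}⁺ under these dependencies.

{A, B, D, E, F}

Start with {A, B, F}.
A, B --> E applies; add {E} → now {A, B, E, F}.
E --> D applies; add {D} → now {A, B, D, E, F}.
No further FD applies.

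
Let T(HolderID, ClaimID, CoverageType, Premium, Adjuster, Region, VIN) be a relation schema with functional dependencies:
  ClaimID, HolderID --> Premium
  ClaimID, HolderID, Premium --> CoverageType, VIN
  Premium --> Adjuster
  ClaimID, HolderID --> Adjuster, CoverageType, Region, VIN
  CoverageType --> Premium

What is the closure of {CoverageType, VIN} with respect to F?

{Adjuster, CoverageType, Premium, VIN}

Start with {CoverageType, VIN}.
CoverageType --> Premium applies; add {Premium} → now {CoverageType, Premium, VIN}.
Premium --> Adjuster applies; add {Adjuster} → now {Adjuster, CoverageType, Premium, VIN}.
No further FD applies.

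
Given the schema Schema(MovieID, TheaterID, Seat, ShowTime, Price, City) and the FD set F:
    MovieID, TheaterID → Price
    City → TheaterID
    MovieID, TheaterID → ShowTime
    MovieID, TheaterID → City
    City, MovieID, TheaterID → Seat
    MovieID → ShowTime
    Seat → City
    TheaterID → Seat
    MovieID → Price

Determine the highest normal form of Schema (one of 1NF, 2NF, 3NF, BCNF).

Candidate keys: {City, MovieID}, {MovieID, Seat}, {MovieID, TheaterID}. Prime attributes: {City, MovieID, Seat, TheaterID}.
City → TheaterID breaks BCNF: {City}⁺ = {City, Seat, TheaterID}, so {City} is not a superkey.
MovieID → ShowTime determines the non-prime attribute {ShowTime} from a non-superkey — 3NF is violated.
The proper key subset {MovieID} of {City, MovieID} determines non-prime {Price, ShowTime}, so the relation is not even in 2NF.

1NF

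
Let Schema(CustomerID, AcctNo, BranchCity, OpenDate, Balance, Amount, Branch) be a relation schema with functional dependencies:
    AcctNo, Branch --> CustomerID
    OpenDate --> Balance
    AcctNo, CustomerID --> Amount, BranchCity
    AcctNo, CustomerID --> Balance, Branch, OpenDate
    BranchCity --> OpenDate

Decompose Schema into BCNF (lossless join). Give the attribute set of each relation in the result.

Candidate keys of the original relation: {AcctNo, Branch}, {AcctNo, CustomerID}.
{AcctNo, Amount, Balance, Branch, BranchCity, CustomerID, OpenDate}: {OpenDate} determines {Balance, OpenDate} here but is not a superkey — split on OpenDate --> Balance, giving {Balance, OpenDate} and {AcctNo, Amount, Branch, BranchCity, CustomerID, OpenDate}.
{Balance, OpenDate}: every determinant is a superkey — BCNF.
{AcctNo, Amount, Branch, BranchCity, CustomerID, OpenDate}: {BranchCity} determines {BranchCity, OpenDate} here but is not a superkey — split on BranchCity --> OpenDate, giving {BranchCity, OpenDate} and {AcctNo, Amount, Branch, BranchCity, CustomerID}.
{BranchCity, OpenDate}: every determinant is a superkey — BCNF.
{AcctNo, Amount, Branch, BranchCity, CustomerID}: every determinant is a superkey — BCNF.

{AcctNo, Amount, Branch, BranchCity, CustomerID}; {Balance, OpenDate}; {BranchCity, OpenDate}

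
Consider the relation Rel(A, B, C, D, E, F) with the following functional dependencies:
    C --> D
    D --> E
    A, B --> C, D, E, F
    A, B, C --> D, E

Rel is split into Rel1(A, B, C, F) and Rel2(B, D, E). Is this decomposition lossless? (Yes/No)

The shared attributes are {B} and {B}⁺ = {B}.
Neither Rel1 nor Rel2 is contained in that closure, so the decomposition is lossy.

No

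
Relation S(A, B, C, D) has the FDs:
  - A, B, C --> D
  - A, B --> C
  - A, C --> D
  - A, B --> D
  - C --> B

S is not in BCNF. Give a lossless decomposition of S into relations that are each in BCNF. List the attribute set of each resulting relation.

{A, C, D}; {B, C}

Candidate keys of the original relation: {A, B}, {A, C}.
{A, B, C, D}: {C} determines {B, C} here but is not a superkey — split on C --> B, giving {B, C} and {A, C, D}.
{B, C}: every determinant is a superkey — BCNF.
{A, C, D}: every determinant is a superkey — BCNF.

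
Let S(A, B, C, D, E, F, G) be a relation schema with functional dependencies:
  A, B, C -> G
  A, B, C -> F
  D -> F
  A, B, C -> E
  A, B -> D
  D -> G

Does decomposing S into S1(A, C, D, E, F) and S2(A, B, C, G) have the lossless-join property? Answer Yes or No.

No

S1 ∩ S2 = {A, C}; its closure under F is {A, C}.
Neither S1 nor S2 is contained in that closure, so the decomposition is lossy.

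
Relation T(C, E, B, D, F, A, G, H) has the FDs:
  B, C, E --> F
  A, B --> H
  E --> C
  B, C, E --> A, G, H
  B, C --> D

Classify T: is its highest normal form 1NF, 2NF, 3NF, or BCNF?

1NF

Candidate key: {B, E}. Prime attributes: {B, E}.
For A, B --> H we have {A, B}⁺ = {A, B, H}; {A, B} is not a superkey, so BCNF fails.
A, B --> H has non-prime {H} on the right and a non-superkey on the left, so 3NF fails.
Since {E} ⊂ {B, E} and {E}⁺ ⊇ {C} with {C} non-prime, there is a partial dependency; 2NF fails.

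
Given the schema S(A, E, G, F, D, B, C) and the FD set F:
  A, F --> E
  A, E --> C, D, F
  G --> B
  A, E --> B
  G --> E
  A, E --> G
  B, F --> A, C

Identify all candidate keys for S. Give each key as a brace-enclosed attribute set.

{A, E}⁺ = {A, B, C, D, E, F, G}, which is every attribute, so {A, E} is a candidate key.
{A, F}⁺ = {A, B, C, D, E, F, G}, which is every attribute, so {A, F} is a candidate key.
{A, G}⁺ = {A, B, C, D, E, F, G}, which is every attribute, so {A, G} is a candidate key.
{B, F}⁺ = {A, B, C, D, E, F, G}, which is every attribute, so {B, F} is a candidate key.
{F, G}⁺ = {A, B, C, D, E, F, G}, which is every attribute, so {F, G} is a candidate key.
These are minimal and exhaustive — every other superkey contains one of them.

{A, E}, {A, F}, {A, G}, {B, F}, {F, G}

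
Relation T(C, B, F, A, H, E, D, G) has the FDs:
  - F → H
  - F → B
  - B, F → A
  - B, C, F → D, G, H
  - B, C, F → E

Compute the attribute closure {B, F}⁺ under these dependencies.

{A, B, F, H}

Start with {B, F}.
F → H applies; add {H} → now {B, F, H}.
B, F → A applies; add {A} → now {A, B, F, H}.
No further FD applies.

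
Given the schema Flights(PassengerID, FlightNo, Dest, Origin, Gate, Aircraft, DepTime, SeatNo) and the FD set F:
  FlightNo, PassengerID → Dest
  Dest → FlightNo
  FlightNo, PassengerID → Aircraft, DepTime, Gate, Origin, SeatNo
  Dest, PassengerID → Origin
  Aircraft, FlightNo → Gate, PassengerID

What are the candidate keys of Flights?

{Aircraft, Dest} is a candidate key since {Aircraft, Dest}⁺ = {Aircraft, DepTime, Dest, FlightNo, Gate, Origin, PassengerID, SeatNo} covers every attribute.
{Aircraft, FlightNo} is a candidate key since {Aircraft, FlightNo}⁺ = {Aircraft, DepTime, Dest, FlightNo, Gate, Origin, PassengerID, SeatNo} covers every attribute.
{Dest, PassengerID} is a candidate key since {Dest, PassengerID}⁺ = {Aircraft, DepTime, Dest, FlightNo, Gate, Origin, PassengerID, SeatNo} covers every attribute.
{FlightNo, PassengerID} is a candidate key since {FlightNo, PassengerID}⁺ = {Aircraft, DepTime, Dest, FlightNo, Gate, Origin, PassengerID, SeatNo} covers every attribute.
Any other superkey properly contains one of these, so there are no further candidate keys.

{Aircraft, Dest}, {Aircraft, FlightNo}, {Dest, PassengerID}, {FlightNo, PassengerID}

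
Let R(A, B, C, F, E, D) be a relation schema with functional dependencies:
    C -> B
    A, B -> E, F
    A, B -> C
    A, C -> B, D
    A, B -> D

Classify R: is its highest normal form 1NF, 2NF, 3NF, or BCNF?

3NF

Candidate keys: {A, B}, {A, C}. Prime attributes: {A, B, C}.
C -> B breaks BCNF: {C}⁺ = {B, C}, so {C} is not a superkey.
Since {B} ⊆ prime attributes and every other non-superkey FD also has a prime right side, the schema is in 3NF.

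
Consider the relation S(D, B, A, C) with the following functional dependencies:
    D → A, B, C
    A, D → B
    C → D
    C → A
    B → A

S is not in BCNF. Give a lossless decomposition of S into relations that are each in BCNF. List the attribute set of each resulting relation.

{A, B}; {B, C, D}

Candidate keys of the original relation: {C}, {D}.
{A, B, C, D}: {B} determines {A, B} here but is not a superkey — split on B → A, giving {A, B} and {B, C, D}.
{A, B} has no BCNF violation.
{B, C, D} has no BCNF violation.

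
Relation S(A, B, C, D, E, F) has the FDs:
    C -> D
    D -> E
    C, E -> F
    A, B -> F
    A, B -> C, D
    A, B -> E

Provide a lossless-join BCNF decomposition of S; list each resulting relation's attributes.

Candidate key of the original relation: {A, B}.
In {A, B, C, D, E, F}, {C} is not a superkey ({C}⁺ restricted to this set is {C, D, E, F}), so split on C -> D, E, F into {C, D, E, F} and {A, B, C}.
In {C, D, E, F}, {D} is not a superkey ({D}⁺ restricted to this set is {D, E}), so split on D -> E into {D, E} and {C, D, F}.
{D, E}: every determinant is a superkey — BCNF.
{C, D, F}: every determinant is a superkey — BCNF.
{A, B, C}: every determinant is a superkey — BCNF.

{A, B, C}; {C, D, F}; {D, E}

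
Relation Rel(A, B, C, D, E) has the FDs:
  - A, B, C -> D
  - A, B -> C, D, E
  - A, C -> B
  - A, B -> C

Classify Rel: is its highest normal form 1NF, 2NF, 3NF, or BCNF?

Candidate keys: {A, B}, {A, C}. Prime attributes: {A, B, C}.
Each dependency's left side is a superkey — BCNF holds.

BCNF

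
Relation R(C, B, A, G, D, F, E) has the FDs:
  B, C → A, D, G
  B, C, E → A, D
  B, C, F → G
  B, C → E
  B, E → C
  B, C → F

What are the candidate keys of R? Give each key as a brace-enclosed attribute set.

{B, C}, {B, E}

No FD produces {B}, so it must be in every candidate key.
{B, C} is a candidate key since {B, C}⁺ = {A, B, C, D, E, F, G} covers every attribute.
{B, E} is a candidate key since {B, E}⁺ = {A, B, C, D, E, F, G} covers every attribute.
No proper subset of any of these is a key, and no other minimal superkey exists.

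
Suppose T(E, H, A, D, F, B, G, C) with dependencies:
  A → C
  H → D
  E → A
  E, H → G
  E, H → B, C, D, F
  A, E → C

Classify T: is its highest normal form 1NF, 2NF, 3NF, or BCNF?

1NF

Candidate key: {E, H}. Prime attributes: {E, H}.
A → C breaks BCNF: {A}⁺ = {A, C}, so {A} is not a superkey.
Because {C} is non-prime and the left side of A → C is not a superkey, the relation is not in 3NF.
Since {E} ⊂ {E, H} and {E}⁺ ⊇ {A, C} with {A, C} non-prime, there is a partial dependency; 2NF fails.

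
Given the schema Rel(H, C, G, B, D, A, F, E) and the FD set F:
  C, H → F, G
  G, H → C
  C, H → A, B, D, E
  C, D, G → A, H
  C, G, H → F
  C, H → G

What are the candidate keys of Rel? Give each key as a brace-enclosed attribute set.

{C, H}⁺ = {A, B, C, D, E, F, G, H}, which is every attribute, so {C, H} is a candidate key.
{G, H}⁺ = {A, B, C, D, E, F, G, H}, which is every attribute, so {G, H} is a candidate key.
{C, D, G}⁺ = {A, B, C, D, E, F, G, H}, which is every attribute, so {C, D, G} is a candidate key.
Any other superkey properly contains one of these, so there are no further candidate keys.

{C, D, G}, {C, H}, {G, H}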